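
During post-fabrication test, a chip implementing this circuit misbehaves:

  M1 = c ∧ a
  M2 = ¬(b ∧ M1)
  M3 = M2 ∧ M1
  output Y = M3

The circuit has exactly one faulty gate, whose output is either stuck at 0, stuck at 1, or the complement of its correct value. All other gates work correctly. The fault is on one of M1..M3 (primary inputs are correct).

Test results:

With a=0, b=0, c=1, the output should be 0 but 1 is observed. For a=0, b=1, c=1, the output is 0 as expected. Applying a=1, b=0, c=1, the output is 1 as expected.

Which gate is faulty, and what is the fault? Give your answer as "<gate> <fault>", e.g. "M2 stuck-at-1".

Fault-free values for test 1 (a=0, b=0, c=1): M1=0, M2=1, M3=0, giving Y=0. Observed 1.
Test 1: faults giving observed 1 are {M1 stuck-at-1, M1 inverted output, M3 stuck-at-1, M3 inverted output}.
Test 2 (a=0, b=1, c=1): fault-free M1=0, M2=1, M3=0 → 0; observed 0. Eliminates M3 stuck-at-1, M3 inverted output.
Test 3 (a=1, b=0, c=1): fault-free M1=1, M2=1, M3=1 → 1; observed 1. Eliminates M1 inverted output.
Only M1 stuck-at-1 is consistent with every test.

M1 stuck-at-1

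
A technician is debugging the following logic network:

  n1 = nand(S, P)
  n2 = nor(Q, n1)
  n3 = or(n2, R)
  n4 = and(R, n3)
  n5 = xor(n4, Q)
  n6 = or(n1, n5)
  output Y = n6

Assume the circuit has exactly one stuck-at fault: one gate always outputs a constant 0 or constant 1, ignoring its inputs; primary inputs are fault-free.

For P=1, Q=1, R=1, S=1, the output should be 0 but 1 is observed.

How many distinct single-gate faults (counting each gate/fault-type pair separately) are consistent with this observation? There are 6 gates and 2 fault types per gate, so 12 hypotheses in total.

5

Fault-free: n1=0, n2=0, n3=1, n4=1, n5=0, n6=0 → 0. Observed 1.
  n1 stuck-at-0: output 0 ✗
  n1 stuck-at-1: output 1 ✓
  n2 stuck-at-0: output 0 ✗
  n2 stuck-at-1: output 0 ✗
  n3 stuck-at-0: output 1 ✓
  n3 stuck-at-1: output 0 ✗
  n4 stuck-at-0: output 1 ✓
  n4 stuck-at-1: output 0 ✗
  n5 stuck-at-0: output 0 ✗
  n5 stuck-at-1: output 1 ✓
  n6 stuck-at-0: output 0 ✗
  n6 stuck-at-1: output 1 ✓
Consistent faults: {n1 stuck-at-1, n3 stuck-at-0, n4 stuck-at-0, n5 stuck-at-1, n6 stuck-at-1} — 5 in all.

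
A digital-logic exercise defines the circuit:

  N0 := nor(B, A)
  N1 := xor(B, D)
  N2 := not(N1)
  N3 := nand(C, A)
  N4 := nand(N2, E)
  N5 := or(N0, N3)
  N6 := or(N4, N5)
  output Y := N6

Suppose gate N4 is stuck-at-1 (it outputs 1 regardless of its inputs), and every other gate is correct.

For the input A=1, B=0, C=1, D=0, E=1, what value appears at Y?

Propagate with N4 forced: N0=0, N1=0, N2=1, N3=0, N4=1 [stuck-at-1], N5=0, N6=1.
So Y = 1. (Without the fault it would be 0.)

1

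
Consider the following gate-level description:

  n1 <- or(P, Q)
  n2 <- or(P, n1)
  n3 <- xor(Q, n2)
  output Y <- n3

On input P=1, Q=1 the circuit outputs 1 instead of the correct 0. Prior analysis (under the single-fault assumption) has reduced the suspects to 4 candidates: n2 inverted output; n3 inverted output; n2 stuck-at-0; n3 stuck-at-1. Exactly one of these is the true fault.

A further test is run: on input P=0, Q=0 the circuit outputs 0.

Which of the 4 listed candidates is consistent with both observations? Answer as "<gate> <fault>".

n2 stuck-at-0

Evaluate each candidate on input P=0, Q=0:
  n2 inverted output: n1=0, n2=1 [inverted output], n3=1 → 1 — eliminated
  n3 inverted output: n1=0, n2=0, n3=1 [inverted output] → 1 — eliminated
  n2 stuck-at-0: n1=0, n2=0 [stuck-at-0], n3=0 → 0 — matches
  n3 stuck-at-1: n1=0, n2=0, n3=1 [stuck-at-1] → 1 — eliminated
Only n2 stuck-at-0 reproduces the observed 0.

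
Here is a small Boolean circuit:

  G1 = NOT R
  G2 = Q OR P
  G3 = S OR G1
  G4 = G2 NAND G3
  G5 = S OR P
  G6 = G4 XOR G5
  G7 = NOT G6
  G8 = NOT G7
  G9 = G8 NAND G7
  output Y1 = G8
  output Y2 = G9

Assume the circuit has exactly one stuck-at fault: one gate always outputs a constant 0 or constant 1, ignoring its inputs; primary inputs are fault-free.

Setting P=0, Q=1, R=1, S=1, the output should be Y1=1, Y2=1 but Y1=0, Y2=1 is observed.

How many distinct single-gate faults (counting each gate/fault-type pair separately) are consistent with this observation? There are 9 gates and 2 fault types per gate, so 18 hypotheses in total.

Fault-free: G1=0, G2=1, G3=1, G4=0, G5=1, G6=1, G7=0, G8=1, G9=1 → Y1=1, Y2=1. Observed Y1=0, Y2=1.
  G1: none of the 2 fault types match ✗
  G2: stuck-at-0 ✓; others ✗
  G3: stuck-at-0 ✓; others ✗
  G4: stuck-at-1 ✓; others ✗
  G5: stuck-at-0 ✓; others ✗
  G6: stuck-at-0 ✓; others ✗
  G7: stuck-at-1 ✓; others ✗
  G8: stuck-at-0 ✓; others ✗
  G9: none of the 2 fault types match ✗
Consistent faults: {G2 stuck-at-0, G3 stuck-at-0, G4 stuck-at-1, G5 stuck-at-0, G6 stuck-at-0, G7 stuck-at-1, G8 stuck-at-0} — 7 in all.

7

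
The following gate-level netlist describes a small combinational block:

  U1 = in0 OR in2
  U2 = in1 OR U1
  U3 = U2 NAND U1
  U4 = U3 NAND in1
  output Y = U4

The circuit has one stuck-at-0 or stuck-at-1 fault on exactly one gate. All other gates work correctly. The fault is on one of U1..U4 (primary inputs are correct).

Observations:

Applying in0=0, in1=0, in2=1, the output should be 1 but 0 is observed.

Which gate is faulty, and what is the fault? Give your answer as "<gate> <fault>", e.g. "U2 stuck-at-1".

Fault-free values for test 1 (in0=0, in1=0, in2=1): U1=1, U2=1, U3=0, U4=1, giving Y=1. Observed 0.
Test 1: faults giving observed 0 are {U4 stuck-at-0}.
Only U4 stuck-at-0 is consistent with every test.

U4 stuck-at-0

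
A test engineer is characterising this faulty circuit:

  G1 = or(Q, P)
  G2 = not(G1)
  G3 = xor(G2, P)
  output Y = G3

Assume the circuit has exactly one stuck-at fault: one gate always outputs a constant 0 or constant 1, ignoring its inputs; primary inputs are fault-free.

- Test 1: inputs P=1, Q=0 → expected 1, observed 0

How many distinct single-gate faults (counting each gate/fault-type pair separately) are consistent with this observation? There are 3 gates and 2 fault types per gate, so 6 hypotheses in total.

3

Fault-free: G1=1, G2=0, G3=1 → 1. Observed 0.
  G1 stuck-at-0: output 0 ✓
  G1 stuck-at-1: output 1 ✗
  G2 stuck-at-0: output 1 ✗
  G2 stuck-at-1: output 0 ✓
  G3 stuck-at-0: output 0 ✓
  G3 stuck-at-1: output 1 ✗
Consistent faults: {G1 stuck-at-0, G2 stuck-at-1, G3 stuck-at-0} — 3 in all.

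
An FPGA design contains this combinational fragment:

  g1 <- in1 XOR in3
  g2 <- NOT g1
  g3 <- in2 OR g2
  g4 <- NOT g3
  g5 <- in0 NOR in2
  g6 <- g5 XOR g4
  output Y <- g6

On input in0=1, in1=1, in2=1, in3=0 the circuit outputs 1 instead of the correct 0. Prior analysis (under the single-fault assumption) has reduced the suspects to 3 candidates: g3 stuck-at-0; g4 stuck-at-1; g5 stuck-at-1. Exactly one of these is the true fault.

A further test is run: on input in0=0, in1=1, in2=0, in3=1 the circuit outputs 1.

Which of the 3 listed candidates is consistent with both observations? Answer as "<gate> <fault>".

g5 stuck-at-1

Evaluate each candidate on input in0=0, in1=1, in2=0, in3=1:
  g3 stuck-at-0: g1=0, g2=1, g3=0 [stuck-at-0], g4=1, g5=1, g6=0 → 0 — eliminated
  g4 stuck-at-1: g1=0, g2=1, g3=1, g4=1 [stuck-at-1], g5=1, g6=0 → 0 — eliminated
  g5 stuck-at-1: g1=0, g2=1, g3=1, g4=0, g5=1 [stuck-at-1], g6=1 → 1 — matches
Only g5 stuck-at-1 reproduces the observed 1.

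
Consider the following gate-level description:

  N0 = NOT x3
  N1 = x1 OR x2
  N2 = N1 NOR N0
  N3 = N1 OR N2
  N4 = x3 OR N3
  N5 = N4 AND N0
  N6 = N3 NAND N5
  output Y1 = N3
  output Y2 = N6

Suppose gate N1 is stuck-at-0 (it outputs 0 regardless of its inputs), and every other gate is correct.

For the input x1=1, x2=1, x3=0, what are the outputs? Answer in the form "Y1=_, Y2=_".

Propagate with N1 forced: N0=1, N1=0 [stuck-at-0], N2=0, N3=0, N4=0, N5=0, N6=1.
So the outputs are Y1=0, Y2=1. (Without the fault they would be Y1=1, Y2=0.)

Y1=0, Y2=1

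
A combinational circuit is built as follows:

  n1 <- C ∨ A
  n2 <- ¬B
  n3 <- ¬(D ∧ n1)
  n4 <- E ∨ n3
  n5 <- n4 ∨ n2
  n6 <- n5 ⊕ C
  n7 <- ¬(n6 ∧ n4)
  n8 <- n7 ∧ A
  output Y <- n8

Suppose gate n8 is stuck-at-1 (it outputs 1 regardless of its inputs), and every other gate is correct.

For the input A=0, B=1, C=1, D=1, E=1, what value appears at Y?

Propagate with n8 forced: n1=1, n2=0, n3=0, n4=1, n5=1, n6=0, n7=1, n8=1 [stuck-at-1].
So Y = 1. (Without the fault it would be 0.)

1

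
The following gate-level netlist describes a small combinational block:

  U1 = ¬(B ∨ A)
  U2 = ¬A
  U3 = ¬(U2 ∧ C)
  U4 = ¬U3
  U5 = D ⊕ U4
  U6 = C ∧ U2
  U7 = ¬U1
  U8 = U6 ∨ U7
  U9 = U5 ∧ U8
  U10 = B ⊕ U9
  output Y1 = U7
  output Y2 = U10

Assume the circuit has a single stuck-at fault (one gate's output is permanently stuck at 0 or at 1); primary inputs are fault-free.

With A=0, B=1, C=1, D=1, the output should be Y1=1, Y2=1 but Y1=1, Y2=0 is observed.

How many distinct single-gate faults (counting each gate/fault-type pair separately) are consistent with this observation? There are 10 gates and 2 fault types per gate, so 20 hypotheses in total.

Fault-free: U1=0, U2=1, U3=0, U4=1, U5=0, U6=1, U7=1, U8=1, U9=0, U10=1 → Y1=1, Y2=1. Observed Y1=1, Y2=0.
  U1: none of the 2 fault types match ✗
  U2: stuck-at-0 ✓; others ✗
  U3: stuck-at-1 ✓; others ✗
  U4: stuck-at-0 ✓; others ✗
  U5: stuck-at-1 ✓; others ✗
  U6: none of the 2 fault types match ✗
  U7: none of the 2 fault types match ✗
  U8: none of the 2 fault types match ✗
  U9: stuck-at-1 ✓; others ✗
  U10: stuck-at-0 ✓; others ✗
Consistent faults: {U2 stuck-at-0, U3 stuck-at-1, U4 stuck-at-0, U5 stuck-at-1, U9 stuck-at-1, U10 stuck-at-0} — 6 in all.

6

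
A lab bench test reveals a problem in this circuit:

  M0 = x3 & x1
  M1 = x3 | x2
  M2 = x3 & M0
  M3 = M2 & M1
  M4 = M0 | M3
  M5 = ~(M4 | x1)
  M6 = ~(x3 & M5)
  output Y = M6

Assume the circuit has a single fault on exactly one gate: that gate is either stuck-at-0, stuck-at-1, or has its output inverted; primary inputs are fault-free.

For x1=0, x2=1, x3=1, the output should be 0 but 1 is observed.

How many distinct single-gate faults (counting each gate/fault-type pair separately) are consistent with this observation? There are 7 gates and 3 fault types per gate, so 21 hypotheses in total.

12

Fault-free: M0=0, M1=1, M2=0, M3=0, M4=0, M5=1, M6=0 → 0. Observed 1.
  M0: stuck-at-1, inverted output ✓; others ✗
  M1: none of the 3 fault types match ✗
  M2: stuck-at-1, inverted output ✓; others ✗
  M3: stuck-at-1, inverted output ✓; others ✗
  M4: stuck-at-1, inverted output ✓; others ✗
  M5: stuck-at-0, inverted output ✓; others ✗
  M6: stuck-at-1, inverted output ✓; others ✗
Consistent faults: {M0 stuck-at-1, M0 inverted output, M2 stuck-at-1, M2 inverted output, M3 stuck-at-1, M3 inverted output, M4 stuck-at-1, M4 inverted output, M5 stuck-at-0, M5 inverted output, M6 stuck-at-1, M6 inverted output} — 12 in all.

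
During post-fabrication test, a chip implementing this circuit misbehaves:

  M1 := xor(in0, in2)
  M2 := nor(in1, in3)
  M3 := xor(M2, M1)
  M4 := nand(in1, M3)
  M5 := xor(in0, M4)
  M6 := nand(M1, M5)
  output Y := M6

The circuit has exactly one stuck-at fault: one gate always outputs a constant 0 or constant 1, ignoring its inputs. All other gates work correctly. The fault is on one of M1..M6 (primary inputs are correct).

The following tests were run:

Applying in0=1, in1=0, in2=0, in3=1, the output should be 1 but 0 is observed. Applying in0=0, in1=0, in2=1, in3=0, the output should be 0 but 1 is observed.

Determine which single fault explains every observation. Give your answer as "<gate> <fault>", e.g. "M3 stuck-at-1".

M4 stuck-at-0

Fault-free values for test 1 (in0=1, in1=0, in2=0, in3=1): M1=1, M2=0, M3=1, M4=1, M5=0, M6=1, giving Y=1. Observed 0.
Test 1: faults giving observed 0 are {M4 stuck-at-0, M5 stuck-at-1, M6 stuck-at-0}.
Test 2 (in0=0, in1=0, in2=1, in3=0): fault-free M1=1, M2=1, M3=0, M4=1, M5=1, M6=0 → 0; observed 1. Eliminates M5 stuck-at-1, M6 stuck-at-0.
Only M4 stuck-at-0 is consistent with every test.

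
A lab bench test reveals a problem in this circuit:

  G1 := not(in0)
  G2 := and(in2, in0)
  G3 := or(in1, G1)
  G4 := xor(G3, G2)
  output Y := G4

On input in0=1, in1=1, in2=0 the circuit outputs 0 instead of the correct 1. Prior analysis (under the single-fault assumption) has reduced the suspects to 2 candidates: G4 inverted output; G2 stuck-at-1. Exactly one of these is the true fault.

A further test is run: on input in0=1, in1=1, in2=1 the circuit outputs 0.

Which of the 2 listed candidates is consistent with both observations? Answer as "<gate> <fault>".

G2 stuck-at-1

Evaluate each candidate on input in0=1, in1=1, in2=1:
  G4 inverted output: G1=0, G2=1, G3=1, G4=1 [inverted output] → 1 — eliminated
  G2 stuck-at-1: G1=0, G2=1 [stuck-at-1], G3=1, G4=0 → 0 — matches
Only G2 stuck-at-1 reproduces the observed 0.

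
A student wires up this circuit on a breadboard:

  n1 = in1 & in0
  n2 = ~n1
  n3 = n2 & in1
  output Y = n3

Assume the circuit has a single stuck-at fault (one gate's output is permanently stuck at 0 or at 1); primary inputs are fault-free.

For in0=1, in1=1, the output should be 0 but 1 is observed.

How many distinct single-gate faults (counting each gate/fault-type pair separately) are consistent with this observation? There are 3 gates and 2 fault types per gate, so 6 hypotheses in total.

Fault-free: n1=1, n2=0, n3=0 → 0. Observed 1.
  n1 stuck-at-0: output 1 ✓
  n1 stuck-at-1: output 0 ✗
  n2 stuck-at-0: output 0 ✗
  n2 stuck-at-1: output 1 ✓
  n3 stuck-at-0: output 0 ✗
  n3 stuck-at-1: output 1 ✓
Consistent faults: {n1 stuck-at-0, n2 stuck-at-1, n3 stuck-at-1} — 3 in all.

3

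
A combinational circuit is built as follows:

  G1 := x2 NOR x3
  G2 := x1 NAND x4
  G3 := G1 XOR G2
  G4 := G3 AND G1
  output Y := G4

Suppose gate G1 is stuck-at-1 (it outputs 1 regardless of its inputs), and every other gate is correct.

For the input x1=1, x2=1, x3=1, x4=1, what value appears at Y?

1

Propagate with G1 forced: G1=1 [stuck-at-1], G2=0, G3=1, G4=1.
So Y = 1. (Without the fault it would be 0.)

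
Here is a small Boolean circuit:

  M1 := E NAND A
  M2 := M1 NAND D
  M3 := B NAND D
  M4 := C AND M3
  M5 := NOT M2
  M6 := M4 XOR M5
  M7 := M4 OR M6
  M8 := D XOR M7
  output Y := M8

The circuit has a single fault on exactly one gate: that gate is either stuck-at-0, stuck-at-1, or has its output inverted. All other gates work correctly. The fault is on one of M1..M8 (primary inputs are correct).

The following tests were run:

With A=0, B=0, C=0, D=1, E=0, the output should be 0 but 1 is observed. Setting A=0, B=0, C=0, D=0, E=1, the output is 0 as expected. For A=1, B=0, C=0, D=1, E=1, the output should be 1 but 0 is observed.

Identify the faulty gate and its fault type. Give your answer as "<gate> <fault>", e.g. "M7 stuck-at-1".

Fault-free values for test 1 (A=0, B=0, C=0, D=1, E=0): M1=1, M2=0, M3=1, M4=0, M5=1, M6=1, M7=1, M8=0, giving Y=0. Observed 1.
Test 1: faults giving observed 1 are {M1 stuck-at-0, M1 inverted output, M2 stuck-at-1, M2 inverted output, M5 stuck-at-0, M5 inverted output, M6 stuck-at-0, M6 inverted output, M7 stuck-at-0, M7 inverted output, M8 stuck-at-1, M8 inverted output}.
Test 2 (A=0, B=0, C=0, D=0, E=1): fault-free M1=1, M2=1, M3=1, M4=0, M5=0, M6=0, M7=0, M8=0 → 0; observed 0. Eliminates M2 inverted output, M5 inverted output, M6 inverted output, M7 inverted output, M8 stuck-at-1, M8 inverted output.
Test 3 (A=1, B=0, C=0, D=1, E=1): fault-free M1=0, M2=1, M3=1, M4=0, M5=0, M6=0, M7=0, M8=1 → 1; observed 0. Eliminates M1 stuck-at-0, M2 stuck-at-1, M5 stuck-at-0, M6 stuck-at-0, M7 stuck-at-0.
Only M1 inverted output is consistent with every test.

M1 inverted output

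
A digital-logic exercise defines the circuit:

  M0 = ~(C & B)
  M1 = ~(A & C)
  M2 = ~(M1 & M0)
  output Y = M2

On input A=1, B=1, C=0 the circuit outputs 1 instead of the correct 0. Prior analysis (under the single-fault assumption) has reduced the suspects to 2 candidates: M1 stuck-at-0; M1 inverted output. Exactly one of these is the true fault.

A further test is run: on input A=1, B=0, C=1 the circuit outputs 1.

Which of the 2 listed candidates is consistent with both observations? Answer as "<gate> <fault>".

Evaluate each candidate on input A=1, B=0, C=1:
  M1 stuck-at-0: M0=1, M1=0 [stuck-at-0], M2=1 → 1 — matches
  M1 inverted output: M0=1, M1=1 [inverted output], M2=0 → 0 — eliminated
Only M1 stuck-at-0 reproduces the observed 1.

M1 stuck-at-0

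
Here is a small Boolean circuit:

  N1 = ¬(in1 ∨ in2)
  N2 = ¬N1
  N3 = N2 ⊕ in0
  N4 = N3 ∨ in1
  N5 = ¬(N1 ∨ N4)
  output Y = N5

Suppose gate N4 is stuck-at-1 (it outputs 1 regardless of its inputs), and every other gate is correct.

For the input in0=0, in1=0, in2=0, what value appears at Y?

0

Propagate with N4 forced: N1=1, N2=0, N3=0, N4=1 [stuck-at-1], N5=0.
So Y = 0. (Same as the fault-free value — the fault is masked on this input.)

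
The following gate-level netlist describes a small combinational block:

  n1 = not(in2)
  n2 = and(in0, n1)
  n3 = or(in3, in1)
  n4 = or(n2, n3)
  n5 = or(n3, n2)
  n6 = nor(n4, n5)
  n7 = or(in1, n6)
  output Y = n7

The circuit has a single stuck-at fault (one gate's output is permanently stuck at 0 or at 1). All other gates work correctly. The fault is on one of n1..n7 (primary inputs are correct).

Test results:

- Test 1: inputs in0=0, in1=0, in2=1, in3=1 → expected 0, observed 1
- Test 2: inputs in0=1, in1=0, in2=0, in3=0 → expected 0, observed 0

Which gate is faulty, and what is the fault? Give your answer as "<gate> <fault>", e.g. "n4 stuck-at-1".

n3 stuck-at-0

Fault-free values for test 1 (in0=0, in1=0, in2=1, in3=1): n1=0, n2=0, n3=1, n4=1, n5=1, n6=0, n7=0, giving Y=0. Observed 1.
Test 1: faults giving observed 1 are {n3 stuck-at-0, n6 stuck-at-1, n7 stuck-at-1}.
Test 2 (in0=1, in1=0, in2=0, in3=0): fault-free n1=1, n2=1, n3=0, n4=1, n5=1, n6=0, n7=0 → 0; observed 0. Eliminates n6 stuck-at-1, n7 stuck-at-1.
Only n3 stuck-at-0 is consistent with every test.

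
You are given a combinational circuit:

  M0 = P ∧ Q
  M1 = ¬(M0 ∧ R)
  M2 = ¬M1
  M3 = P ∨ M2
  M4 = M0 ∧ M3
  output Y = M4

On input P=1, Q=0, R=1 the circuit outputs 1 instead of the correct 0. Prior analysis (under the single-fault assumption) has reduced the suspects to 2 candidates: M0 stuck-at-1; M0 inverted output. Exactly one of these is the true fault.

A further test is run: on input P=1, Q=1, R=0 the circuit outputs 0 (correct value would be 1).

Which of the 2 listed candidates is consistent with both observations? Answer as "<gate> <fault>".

M0 inverted output

Evaluate each candidate on input P=1, Q=1, R=0:
  M0 stuck-at-1: M0=1 [stuck-at-1], M1=1, M2=0, M3=1, M4=1 → 1 — eliminated
  M0 inverted output: M0=0 [inverted output], M1=1, M2=0, M3=1, M4=0 → 0 — matches
Only M0 inverted output reproduces the observed 0.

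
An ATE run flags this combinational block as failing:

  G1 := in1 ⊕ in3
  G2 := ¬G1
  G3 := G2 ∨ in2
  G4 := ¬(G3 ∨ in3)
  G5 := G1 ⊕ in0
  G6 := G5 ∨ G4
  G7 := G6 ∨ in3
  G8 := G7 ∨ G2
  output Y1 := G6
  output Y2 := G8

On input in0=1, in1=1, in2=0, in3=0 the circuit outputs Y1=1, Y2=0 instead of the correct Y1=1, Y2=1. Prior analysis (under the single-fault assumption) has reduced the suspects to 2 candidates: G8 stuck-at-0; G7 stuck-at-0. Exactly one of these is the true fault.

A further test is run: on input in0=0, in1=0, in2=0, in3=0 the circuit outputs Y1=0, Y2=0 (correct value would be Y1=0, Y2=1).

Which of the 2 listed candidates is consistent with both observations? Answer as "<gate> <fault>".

Evaluate each candidate on input in0=0, in1=0, in2=0, in3=0:
  G8 stuck-at-0: G1=0, G2=1, G3=1, G4=0, G5=0, G6=0, G7=0, G8=0 [stuck-at-0] → Y1=0, Y2=0 — matches
  G7 stuck-at-0: G1=0, G2=1, G3=1, G4=0, G5=0, G6=0, G7=0 [stuck-at-0], G8=1 → Y1=0, Y2=1 — eliminated
Only G8 stuck-at-0 reproduces the observed Y1=0, Y2=0.

G8 stuck-at-0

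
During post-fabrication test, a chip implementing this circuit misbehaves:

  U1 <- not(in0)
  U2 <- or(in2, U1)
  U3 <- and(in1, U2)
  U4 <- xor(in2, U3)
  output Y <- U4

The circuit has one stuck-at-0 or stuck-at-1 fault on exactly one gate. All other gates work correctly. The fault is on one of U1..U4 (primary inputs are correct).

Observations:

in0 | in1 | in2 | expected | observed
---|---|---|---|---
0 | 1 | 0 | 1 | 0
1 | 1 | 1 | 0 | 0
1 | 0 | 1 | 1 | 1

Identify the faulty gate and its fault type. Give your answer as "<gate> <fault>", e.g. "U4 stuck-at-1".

U1 stuck-at-0

Fault-free values for test 1 (in0=0, in1=1, in2=0): U1=1, U2=1, U3=1, U4=1, giving Y=1. Observed 0.
Test 1: faults giving observed 0 are {U1 stuck-at-0, U2 stuck-at-0, U3 stuck-at-0, U4 stuck-at-0}.
Test 2 (in0=1, in1=1, in2=1): fault-free U1=0, U2=1, U3=1, U4=0 → 0; observed 0. Eliminates U2 stuck-at-0, U3 stuck-at-0.
Test 3 (in0=1, in1=0, in2=1): fault-free U1=0, U2=1, U3=0, U4=1 → 1; observed 1. Eliminates U4 stuck-at-0.
Only U1 stuck-at-0 is consistent with every test.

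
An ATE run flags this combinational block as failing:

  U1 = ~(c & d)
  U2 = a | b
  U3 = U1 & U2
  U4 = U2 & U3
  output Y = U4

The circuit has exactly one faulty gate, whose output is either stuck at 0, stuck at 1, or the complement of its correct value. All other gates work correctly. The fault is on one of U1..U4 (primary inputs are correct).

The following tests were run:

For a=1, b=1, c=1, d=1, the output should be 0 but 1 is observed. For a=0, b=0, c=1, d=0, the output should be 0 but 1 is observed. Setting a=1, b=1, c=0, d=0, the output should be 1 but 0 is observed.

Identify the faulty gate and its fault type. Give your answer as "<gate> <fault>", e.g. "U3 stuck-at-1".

U4 inverted output

Fault-free values for test 1 (a=1, b=1, c=1, d=1): U1=0, U2=1, U3=0, U4=0, giving Y=0. Observed 1.
Test 1: faults giving observed 1 are {U1 stuck-at-1, U1 inverted output, U3 stuck-at-1, U3 inverted output, U4 stuck-at-1, U4 inverted output}.
Test 2 (a=0, b=0, c=1, d=0): fault-free U1=1, U2=0, U3=0, U4=0 → 0; observed 1. Eliminates U1 stuck-at-1, U1 inverted output, U3 stuck-at-1, U3 inverted output.
Test 3 (a=1, b=1, c=0, d=0): fault-free U1=1, U2=1, U3=1, U4=1 → 1; observed 0. Eliminates U4 stuck-at-1.
Only U4 inverted output is consistent with every test.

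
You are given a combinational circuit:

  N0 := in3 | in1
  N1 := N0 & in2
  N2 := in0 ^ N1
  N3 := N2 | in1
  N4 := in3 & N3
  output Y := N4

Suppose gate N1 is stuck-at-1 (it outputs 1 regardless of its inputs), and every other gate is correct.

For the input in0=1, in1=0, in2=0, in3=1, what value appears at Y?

0

Propagate with N1 forced: N0=1, N1=1 [stuck-at-1], N2=0, N3=0, N4=0.
So Y = 0. (Without the fault it would be 1.)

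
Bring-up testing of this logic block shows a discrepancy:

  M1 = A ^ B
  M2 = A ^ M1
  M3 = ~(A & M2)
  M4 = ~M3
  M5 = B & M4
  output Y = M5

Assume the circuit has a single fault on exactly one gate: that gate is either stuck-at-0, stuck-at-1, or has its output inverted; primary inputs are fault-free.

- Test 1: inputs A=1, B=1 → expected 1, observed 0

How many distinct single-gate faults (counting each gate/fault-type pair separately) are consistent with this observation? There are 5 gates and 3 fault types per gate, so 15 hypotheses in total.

Fault-free: M1=0, M2=1, M3=0, M4=1, M5=1 → 1. Observed 0.
  M1: stuck-at-1, inverted output ✓; others ✗
  M2: stuck-at-0, inverted output ✓; others ✗
  M3: stuck-at-1, inverted output ✓; others ✗
  M4: stuck-at-0, inverted output ✓; others ✗
  M5: stuck-at-0, inverted output ✓; others ✗
Consistent faults: {M1 stuck-at-1, M1 inverted output, M2 stuck-at-0, M2 inverted output, M3 stuck-at-1, M3 inverted output, M4 stuck-at-0, M4 inverted output, M5 stuck-at-0, M5 inverted output} — 10 in all.

10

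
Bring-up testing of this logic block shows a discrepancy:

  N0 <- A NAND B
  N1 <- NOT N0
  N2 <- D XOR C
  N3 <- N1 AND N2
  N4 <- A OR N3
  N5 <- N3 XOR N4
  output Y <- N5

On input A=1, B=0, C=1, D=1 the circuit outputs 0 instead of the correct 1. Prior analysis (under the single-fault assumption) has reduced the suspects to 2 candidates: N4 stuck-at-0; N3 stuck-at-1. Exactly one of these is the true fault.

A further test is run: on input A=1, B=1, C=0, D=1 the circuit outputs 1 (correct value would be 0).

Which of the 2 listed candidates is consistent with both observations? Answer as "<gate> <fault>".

N4 stuck-at-0

Evaluate each candidate on input A=1, B=1, C=0, D=1:
  N4 stuck-at-0: N0=0, N1=1, N2=1, N3=1, N4=0 [stuck-at-0], N5=1 → 1 — matches
  N3 stuck-at-1: N0=0, N1=1, N2=1, N3=1 [stuck-at-1], N4=1, N5=0 → 0 — eliminated
Only N4 stuck-at-0 reproduces the observed 1.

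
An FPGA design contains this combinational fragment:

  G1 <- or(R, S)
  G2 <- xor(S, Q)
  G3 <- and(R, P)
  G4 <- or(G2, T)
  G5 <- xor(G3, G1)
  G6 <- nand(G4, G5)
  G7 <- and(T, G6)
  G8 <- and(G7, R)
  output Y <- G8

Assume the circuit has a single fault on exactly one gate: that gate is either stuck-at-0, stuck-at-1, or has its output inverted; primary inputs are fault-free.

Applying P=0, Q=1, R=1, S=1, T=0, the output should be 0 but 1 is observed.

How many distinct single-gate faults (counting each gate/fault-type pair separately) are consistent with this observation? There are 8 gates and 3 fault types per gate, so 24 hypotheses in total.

4

Fault-free: G1=1, G2=0, G3=0, G4=0, G5=1, G6=1, G7=0, G8=0 → 0. Observed 1.
  G1: none of the 3 fault types match ✗
  G2: none of the 3 fault types match ✗
  G3: none of the 3 fault types match ✗
  G4: none of the 3 fault types match ✗
  G5: none of the 3 fault types match ✗
  G6: none of the 3 fault types match ✗
  G7: stuck-at-1, inverted output ✓; others ✗
  G8: stuck-at-1, inverted output ✓; others ✗
Consistent faults: {G7 stuck-at-1, G7 inverted output, G8 stuck-at-1, G8 inverted output} — 4 in all.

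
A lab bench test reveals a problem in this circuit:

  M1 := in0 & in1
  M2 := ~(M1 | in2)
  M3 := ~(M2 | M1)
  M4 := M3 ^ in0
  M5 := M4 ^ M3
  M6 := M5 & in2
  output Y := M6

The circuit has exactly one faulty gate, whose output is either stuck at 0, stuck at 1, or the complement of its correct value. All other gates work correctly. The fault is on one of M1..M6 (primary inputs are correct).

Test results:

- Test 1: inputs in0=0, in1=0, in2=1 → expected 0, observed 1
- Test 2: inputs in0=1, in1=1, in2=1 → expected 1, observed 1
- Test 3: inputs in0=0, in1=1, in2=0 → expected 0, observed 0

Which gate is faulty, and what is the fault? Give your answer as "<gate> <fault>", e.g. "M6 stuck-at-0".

Fault-free values for test 1 (in0=0, in1=0, in2=1): M1=0, M2=0, M3=1, M4=1, M5=0, M6=0, giving Y=0. Observed 1.
Test 1: faults giving observed 1 are {M4 stuck-at-0, M4 inverted output, M5 stuck-at-1, M5 inverted output, M6 stuck-at-1, M6 inverted output}.
Test 2 (in0=1, in1=1, in2=1): fault-free M1=1, M2=0, M3=0, M4=1, M5=1, M6=1 → 1; observed 1. Eliminates M4 stuck-at-0, M4 inverted output, M5 inverted output, M6 inverted output.
Test 3 (in0=0, in1=1, in2=0): fault-free M1=0, M2=1, M3=0, M4=0, M5=0, M6=0 → 0; observed 0. Eliminates M6 stuck-at-1.
Only M5 stuck-at-1 is consistent with every test.

M5 stuck-at-1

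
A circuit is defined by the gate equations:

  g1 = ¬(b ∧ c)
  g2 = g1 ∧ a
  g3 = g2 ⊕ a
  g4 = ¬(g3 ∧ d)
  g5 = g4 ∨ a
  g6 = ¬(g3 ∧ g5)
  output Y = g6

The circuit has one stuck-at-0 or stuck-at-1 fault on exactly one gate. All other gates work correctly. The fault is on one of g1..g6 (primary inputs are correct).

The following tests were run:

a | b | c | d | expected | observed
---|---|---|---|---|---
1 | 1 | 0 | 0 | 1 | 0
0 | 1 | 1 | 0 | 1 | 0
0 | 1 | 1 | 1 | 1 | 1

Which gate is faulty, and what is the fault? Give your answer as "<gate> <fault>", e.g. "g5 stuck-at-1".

Fault-free values for test 1 (a=1, b=1, c=0, d=0): g1=1, g2=1, g3=0, g4=1, g5=1, g6=1, giving Y=1. Observed 0.
Test 1: faults giving observed 0 are {g1 stuck-at-0, g2 stuck-at-0, g3 stuck-at-1, g6 stuck-at-0}.
Test 2 (a=0, b=1, c=1, d=0): fault-free g1=0, g2=0, g3=0, g4=1, g5=1, g6=1 → 1; observed 0. Eliminates g1 stuck-at-0, g2 stuck-at-0.
Test 3 (a=0, b=1, c=1, d=1): fault-free g1=0, g2=0, g3=0, g4=1, g5=1, g6=1 → 1; observed 1. Eliminates g6 stuck-at-0.
Only g3 stuck-at-1 is consistent with every test.

g3 stuck-at-1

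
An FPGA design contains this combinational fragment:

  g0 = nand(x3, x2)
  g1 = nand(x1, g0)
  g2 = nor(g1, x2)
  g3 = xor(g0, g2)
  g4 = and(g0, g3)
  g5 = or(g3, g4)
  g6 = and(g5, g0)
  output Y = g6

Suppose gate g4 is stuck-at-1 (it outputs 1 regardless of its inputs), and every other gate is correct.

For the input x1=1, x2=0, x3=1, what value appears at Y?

1

Propagate with g4 forced: g0=1, g1=0, g2=1, g3=0, g4=1 [stuck-at-1], g5=1, g6=1.
So Y = 1. (Without the fault it would be 0.)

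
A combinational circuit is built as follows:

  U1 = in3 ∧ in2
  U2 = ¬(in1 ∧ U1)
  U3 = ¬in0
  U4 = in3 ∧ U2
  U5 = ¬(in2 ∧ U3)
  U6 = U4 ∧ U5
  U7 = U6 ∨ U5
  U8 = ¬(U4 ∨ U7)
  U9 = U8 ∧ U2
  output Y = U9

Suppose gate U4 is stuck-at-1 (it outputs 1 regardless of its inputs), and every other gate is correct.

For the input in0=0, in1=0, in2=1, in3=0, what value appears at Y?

Propagate with U4 forced: U1=0, U2=1, U3=1, U4=1 [stuck-at-1], U5=0, U6=0, U7=0, U8=0, U9=0.
So Y = 0. (Without the fault it would be 1.)

0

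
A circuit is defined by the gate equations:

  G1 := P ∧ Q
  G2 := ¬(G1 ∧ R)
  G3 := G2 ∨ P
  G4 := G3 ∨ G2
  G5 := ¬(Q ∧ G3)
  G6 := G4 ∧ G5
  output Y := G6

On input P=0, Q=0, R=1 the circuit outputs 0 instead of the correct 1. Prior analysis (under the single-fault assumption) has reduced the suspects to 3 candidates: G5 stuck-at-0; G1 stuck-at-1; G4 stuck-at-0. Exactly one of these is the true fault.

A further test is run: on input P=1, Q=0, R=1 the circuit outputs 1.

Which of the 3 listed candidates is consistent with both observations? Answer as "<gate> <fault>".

G1 stuck-at-1

Evaluate each candidate on input P=1, Q=0, R=1:
  G5 stuck-at-0: G1=0, G2=1, G3=1, G4=1, G5=0 [stuck-at-0], G6=0 → 0 — eliminated
  G1 stuck-at-1: G1=1 [stuck-at-1], G2=0, G3=1, G4=1, G5=1, G6=1 → 1 — matches
  G4 stuck-at-0: G1=0, G2=1, G3=1, G4=0 [stuck-at-0], G5=1, G6=0 → 0 — eliminated
Only G1 stuck-at-1 reproduces the observed 1.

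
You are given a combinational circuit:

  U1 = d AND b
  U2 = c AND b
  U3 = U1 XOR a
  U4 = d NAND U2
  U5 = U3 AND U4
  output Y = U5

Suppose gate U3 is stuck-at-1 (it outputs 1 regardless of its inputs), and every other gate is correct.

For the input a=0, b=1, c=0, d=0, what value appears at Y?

Propagate with U3 forced: U1=0, U2=0, U3=1 [stuck-at-1], U4=1, U5=1.
So Y = 1. (Without the fault it would be 0.)

1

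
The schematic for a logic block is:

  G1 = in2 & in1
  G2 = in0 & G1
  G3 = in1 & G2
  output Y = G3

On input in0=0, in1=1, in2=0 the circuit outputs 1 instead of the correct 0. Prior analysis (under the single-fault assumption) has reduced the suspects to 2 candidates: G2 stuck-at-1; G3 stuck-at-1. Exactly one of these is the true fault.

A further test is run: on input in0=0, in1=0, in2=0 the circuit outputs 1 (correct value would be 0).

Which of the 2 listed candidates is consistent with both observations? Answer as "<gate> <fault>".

G3 stuck-at-1

Evaluate each candidate on input in0=0, in1=0, in2=0:
  G2 stuck-at-1: G1=0, G2=1 [stuck-at-1], G3=0 → 0 — eliminated
  G3 stuck-at-1: G1=0, G2=0, G3=1 [stuck-at-1] → 1 — matches
Only G3 stuck-at-1 reproduces the observed 1.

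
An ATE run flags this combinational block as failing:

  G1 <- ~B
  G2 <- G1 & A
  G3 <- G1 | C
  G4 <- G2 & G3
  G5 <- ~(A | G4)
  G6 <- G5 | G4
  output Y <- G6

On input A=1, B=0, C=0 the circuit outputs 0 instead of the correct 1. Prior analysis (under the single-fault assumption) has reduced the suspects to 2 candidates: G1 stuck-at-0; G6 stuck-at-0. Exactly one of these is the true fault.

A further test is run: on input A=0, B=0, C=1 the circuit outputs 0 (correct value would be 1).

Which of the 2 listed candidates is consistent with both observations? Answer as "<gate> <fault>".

Evaluate each candidate on input A=0, B=0, C=1:
  G1 stuck-at-0: G1=0 [stuck-at-0], G2=0, G3=1, G4=0, G5=1, G6=1 → 1 — eliminated
  G6 stuck-at-0: G1=1, G2=0, G3=1, G4=0, G5=1, G6=0 [stuck-at-0] → 0 — matches
Only G6 stuck-at-0 reproduces the observed 0.

G6 stuck-at-0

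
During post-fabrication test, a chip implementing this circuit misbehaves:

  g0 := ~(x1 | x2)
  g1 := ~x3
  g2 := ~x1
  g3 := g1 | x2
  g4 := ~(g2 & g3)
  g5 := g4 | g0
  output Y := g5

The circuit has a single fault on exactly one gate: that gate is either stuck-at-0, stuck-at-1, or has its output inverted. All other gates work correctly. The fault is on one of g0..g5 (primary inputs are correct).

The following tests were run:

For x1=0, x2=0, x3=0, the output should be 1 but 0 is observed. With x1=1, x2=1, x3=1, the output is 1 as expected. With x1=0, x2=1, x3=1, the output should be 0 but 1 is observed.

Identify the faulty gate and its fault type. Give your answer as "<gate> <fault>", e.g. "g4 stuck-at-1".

Fault-free values for test 1 (x1=0, x2=0, x3=0): g0=1, g1=1, g2=1, g3=1, g4=0, g5=1, giving Y=1. Observed 0.
Test 1: faults giving observed 0 are {g0 stuck-at-0, g0 inverted output, g5 stuck-at-0, g5 inverted output}.
Test 2 (x1=1, x2=1, x3=1): fault-free g0=0, g1=0, g2=0, g3=1, g4=1, g5=1 → 1; observed 1. Eliminates g5 stuck-at-0, g5 inverted output.
Test 3 (x1=0, x2=1, x3=1): fault-free g0=0, g1=0, g2=1, g3=1, g4=0, g5=0 → 0; observed 1. Eliminates g0 stuck-at-0.
Only g0 inverted output is consistent with every test.

g0 inverted output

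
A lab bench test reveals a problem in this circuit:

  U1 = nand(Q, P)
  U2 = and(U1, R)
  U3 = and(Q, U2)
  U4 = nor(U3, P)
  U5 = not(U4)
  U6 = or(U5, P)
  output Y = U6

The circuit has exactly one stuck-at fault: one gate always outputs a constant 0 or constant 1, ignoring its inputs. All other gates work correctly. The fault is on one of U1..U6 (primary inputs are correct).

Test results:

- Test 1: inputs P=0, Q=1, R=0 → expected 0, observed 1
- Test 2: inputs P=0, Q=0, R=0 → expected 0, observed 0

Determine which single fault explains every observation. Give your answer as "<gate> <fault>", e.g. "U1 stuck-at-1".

U2 stuck-at-1

Fault-free values for test 1 (P=0, Q=1, R=0): U1=1, U2=0, U3=0, U4=1, U5=0, U6=0, giving Y=0. Observed 1.
Test 1: faults giving observed 1 are {U2 stuck-at-1, U3 stuck-at-1, U4 stuck-at-0, U5 stuck-at-1, U6 stuck-at-1}.
Test 2 (P=0, Q=0, R=0): fault-free U1=1, U2=0, U3=0, U4=1, U5=0, U6=0 → 0; observed 0. Eliminates U3 stuck-at-1, U4 stuck-at-0, U5 stuck-at-1, U6 stuck-at-1.
Only U2 stuck-at-1 is consistent with every test.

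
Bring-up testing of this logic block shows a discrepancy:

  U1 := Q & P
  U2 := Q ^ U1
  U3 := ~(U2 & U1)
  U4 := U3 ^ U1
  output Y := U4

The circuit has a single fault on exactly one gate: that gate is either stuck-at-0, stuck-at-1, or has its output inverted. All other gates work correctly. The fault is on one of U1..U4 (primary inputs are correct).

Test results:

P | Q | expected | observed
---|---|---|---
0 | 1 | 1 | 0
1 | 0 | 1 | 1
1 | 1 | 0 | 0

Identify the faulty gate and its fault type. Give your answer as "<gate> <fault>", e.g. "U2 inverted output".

Fault-free values for test 1 (P=0, Q=1): U1=0, U2=1, U3=1, U4=1, giving Y=1. Observed 0.
Test 1: faults giving observed 0 are {U1 stuck-at-1, U1 inverted output, U3 stuck-at-0, U3 inverted output, U4 stuck-at-0, U4 inverted output}.
Test 2 (P=1, Q=0): fault-free U1=0, U2=0, U3=1, U4=1 → 1; observed 1. Eliminates U3 stuck-at-0, U3 inverted output, U4 stuck-at-0, U4 inverted output.
Test 3 (P=1, Q=1): fault-free U1=1, U2=0, U3=1, U4=0 → 0; observed 0. Eliminates U1 inverted output.
Only U1 stuck-at-1 is consistent with every test.

U1 stuck-at-1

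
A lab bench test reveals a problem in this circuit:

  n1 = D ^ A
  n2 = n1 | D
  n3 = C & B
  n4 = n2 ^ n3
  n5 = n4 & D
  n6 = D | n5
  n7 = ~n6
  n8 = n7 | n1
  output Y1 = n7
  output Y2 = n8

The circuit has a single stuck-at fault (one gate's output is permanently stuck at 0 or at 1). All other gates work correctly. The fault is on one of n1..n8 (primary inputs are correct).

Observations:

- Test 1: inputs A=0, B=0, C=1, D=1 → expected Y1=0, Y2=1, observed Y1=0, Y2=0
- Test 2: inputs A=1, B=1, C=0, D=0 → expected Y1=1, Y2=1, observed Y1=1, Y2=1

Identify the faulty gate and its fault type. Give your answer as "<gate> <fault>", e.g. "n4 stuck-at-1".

Fault-free values for test 1 (A=0, B=0, C=1, D=1): n1=1, n2=1, n3=0, n4=1, n5=1, n6=1, n7=0, n8=1, giving Y1=0, Y2=1. Observed Y1=0, Y2=0.
Test 1: faults giving observed Y1=0, Y2=0 are {n1 stuck-at-0, n8 stuck-at-0}.
Test 2 (A=1, B=1, C=0, D=0): fault-free n1=1, n2=1, n3=0, n4=1, n5=0, n6=0, n7=1, n8=1 → Y1=1, Y2=1; observed Y1=1, Y2=1. Eliminates n8 stuck-at-0.
Only n1 stuck-at-0 is consistent with every test.

n1 stuck-at-0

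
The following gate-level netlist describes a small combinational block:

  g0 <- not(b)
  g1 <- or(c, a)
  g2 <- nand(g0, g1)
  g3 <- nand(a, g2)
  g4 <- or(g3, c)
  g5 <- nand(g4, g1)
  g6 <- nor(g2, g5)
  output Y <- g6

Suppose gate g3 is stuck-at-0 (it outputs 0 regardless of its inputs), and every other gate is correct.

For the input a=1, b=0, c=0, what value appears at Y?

Propagate with g3 forced: g0=1, g1=1, g2=0, g3=0 [stuck-at-0], g4=0, g5=1, g6=0.
So Y = 0. (Without the fault it would be 1.)

0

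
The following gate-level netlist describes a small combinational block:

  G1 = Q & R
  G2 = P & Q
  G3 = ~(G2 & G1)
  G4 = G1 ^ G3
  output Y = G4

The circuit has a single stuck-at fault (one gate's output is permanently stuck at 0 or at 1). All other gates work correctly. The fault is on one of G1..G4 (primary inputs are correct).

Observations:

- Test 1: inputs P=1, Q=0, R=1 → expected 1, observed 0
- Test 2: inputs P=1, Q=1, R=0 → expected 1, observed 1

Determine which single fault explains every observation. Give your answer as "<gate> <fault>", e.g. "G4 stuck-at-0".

Fault-free values for test 1 (P=1, Q=0, R=1): G1=0, G2=0, G3=1, G4=1, giving Y=1. Observed 0.
Test 1: faults giving observed 0 are {G1 stuck-at-1, G3 stuck-at-0, G4 stuck-at-0}.
Test 2 (P=1, Q=1, R=0): fault-free G1=0, G2=1, G3=1, G4=1 → 1; observed 1. Eliminates G3 stuck-at-0, G4 stuck-at-0.
Only G1 stuck-at-1 is consistent with every test.

G1 stuck-at-1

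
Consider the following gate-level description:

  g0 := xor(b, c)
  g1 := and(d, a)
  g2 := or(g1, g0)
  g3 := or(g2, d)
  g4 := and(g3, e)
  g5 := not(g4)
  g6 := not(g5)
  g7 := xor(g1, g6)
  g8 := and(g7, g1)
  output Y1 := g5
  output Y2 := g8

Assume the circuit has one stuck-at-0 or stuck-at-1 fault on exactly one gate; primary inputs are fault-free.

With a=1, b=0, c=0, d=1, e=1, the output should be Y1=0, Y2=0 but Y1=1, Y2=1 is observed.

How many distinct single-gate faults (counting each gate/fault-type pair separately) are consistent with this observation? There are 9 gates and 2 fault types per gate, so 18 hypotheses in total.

Fault-free: g0=0, g1=1, g2=1, g3=1, g4=1, g5=0, g6=1, g7=0, g8=0 → Y1=0, Y2=0. Observed Y1=1, Y2=1.
  g0: none of the 2 fault types match ✗
  g1: none of the 2 fault types match ✗
  g2: none of the 2 fault types match ✗
  g3: stuck-at-0 ✓; others ✗
  g4: stuck-at-0 ✓; others ✗
  g5: stuck-at-1 ✓; others ✗
  g6: none of the 2 fault types match ✗
  g7: none of the 2 fault types match ✗
  g8: none of the 2 fault types match ✗
Consistent faults: {g3 stuck-at-0, g4 stuck-at-0, g5 stuck-at-1} — 3 in all.

3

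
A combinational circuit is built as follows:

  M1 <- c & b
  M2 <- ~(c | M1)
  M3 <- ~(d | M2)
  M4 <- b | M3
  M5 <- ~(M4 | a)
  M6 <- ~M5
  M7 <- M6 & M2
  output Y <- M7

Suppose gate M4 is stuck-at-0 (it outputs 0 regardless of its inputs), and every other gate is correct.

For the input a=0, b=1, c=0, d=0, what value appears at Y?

0

Propagate with M4 forced: M1=0, M2=1, M3=0, M4=0 [stuck-at-0], M5=1, M6=0, M7=0.
So Y = 0. (Without the fault it would be 1.)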